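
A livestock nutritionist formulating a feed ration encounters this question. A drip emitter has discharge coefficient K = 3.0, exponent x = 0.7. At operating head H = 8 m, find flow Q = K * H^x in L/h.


Q = K * H^x
  = 3.0 * 8^0.7
  = 3.0 * 4.2871
  = 12.86 L/h


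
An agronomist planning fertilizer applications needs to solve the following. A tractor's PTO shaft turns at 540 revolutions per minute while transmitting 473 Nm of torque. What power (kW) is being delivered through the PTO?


P = 2*pi*n*T / 60000
  = 2*pi * 540 * 473 / 60000
  = 1604851.19 / 60000
  = 26.75 kW


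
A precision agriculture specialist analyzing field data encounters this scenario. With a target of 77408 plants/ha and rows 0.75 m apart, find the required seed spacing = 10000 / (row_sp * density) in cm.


spacing = 10000 / (row_sp * density)
        = 10000 / (0.75 * 77408)
        = 10000 / 58056
        = 0.17225 m = 17.22 cm


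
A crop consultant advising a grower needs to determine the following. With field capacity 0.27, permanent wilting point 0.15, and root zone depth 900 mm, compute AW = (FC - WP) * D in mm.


AW = (FC - WP) * D
   = (0.27 - 0.15) * 900
   = 0.12 * 900
   = 108 mm


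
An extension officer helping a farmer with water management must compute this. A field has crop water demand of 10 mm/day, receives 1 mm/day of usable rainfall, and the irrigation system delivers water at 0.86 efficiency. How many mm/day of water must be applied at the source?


IWR = (ETc - Pe) / Ea
    = (10 - 1) / 0.86
    = 9 / 0.86
    = 10.47 mm/day


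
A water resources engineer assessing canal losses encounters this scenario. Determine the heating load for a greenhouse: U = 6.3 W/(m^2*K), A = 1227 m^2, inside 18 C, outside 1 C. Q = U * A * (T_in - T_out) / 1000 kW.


dT = 18 - (1) = 17 K
Q = U * A * dT
  = 6.3 * 1227 * 17
  = 131411.70 W = 131.41 kW


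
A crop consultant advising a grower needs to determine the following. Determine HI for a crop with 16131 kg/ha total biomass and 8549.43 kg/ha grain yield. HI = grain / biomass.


HI = grain_yield / biomass
   = 8549.43 / 16131
   = 0.53


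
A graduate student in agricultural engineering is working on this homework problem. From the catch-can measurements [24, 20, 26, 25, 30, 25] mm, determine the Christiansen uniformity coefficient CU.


xbar = 150 / 6 = 25
sum|xi - xbar| = 12
CU = 100 * (1 - 12 / (6 * 25))
   = 100 * (1 - 0.0800)
   = 92%


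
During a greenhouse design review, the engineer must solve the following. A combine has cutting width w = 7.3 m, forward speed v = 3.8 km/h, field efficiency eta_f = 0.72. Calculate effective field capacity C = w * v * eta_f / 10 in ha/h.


C = w * v * eta_f / 10
  = 7.3 * 3.8 * 0.72 / 10
  = 19.97 / 10
  = 2.00 ha/h


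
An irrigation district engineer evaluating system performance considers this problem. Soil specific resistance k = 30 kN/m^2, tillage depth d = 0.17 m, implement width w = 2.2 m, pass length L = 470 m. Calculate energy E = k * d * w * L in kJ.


E = k * d * w * L
  = 30 * 0.17 * 2.2 * 470
  = 5273.40 kJ


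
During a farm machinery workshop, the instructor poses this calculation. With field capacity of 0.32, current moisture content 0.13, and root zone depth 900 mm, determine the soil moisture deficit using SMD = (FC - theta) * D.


SMD = (FC - theta) * D
    = (0.32 - 0.13) * 900
    = 0.190 * 900
    = 171 mm


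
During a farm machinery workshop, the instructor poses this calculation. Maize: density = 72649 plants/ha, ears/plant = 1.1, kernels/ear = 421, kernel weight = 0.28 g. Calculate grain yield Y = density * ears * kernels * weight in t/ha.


Y = density * ears * kernels * kw
  = 72649 * 1.1 * 421 * 0.28 g/ha
  = 9420250.53 g/ha
  = 9420.25 kg/ha = 9.42 t/ha


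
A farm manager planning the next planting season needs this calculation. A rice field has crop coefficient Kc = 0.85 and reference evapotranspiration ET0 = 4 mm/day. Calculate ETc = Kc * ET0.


ETc = Kc * ET0
    = 0.85 * 4
    = 3.40 mm/day


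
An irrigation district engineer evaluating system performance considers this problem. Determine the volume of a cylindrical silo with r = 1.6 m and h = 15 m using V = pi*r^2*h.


V = pi * r^2 * h
  = pi * 1.6^2 * 15
  = pi * 2.56 * 15
  = 120.64 m^3


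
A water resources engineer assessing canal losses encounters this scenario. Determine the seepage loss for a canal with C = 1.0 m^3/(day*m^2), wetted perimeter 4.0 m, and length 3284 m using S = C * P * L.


S = C * P * L
  = 1.0 * 4.0 * 3284
  = 13136 m^3/day


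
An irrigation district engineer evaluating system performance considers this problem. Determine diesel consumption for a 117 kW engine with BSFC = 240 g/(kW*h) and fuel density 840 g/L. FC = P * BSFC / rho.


FC = P * BSFC / rho_fuel
   = 117 * 240 / 840
   = 28080 / 840
   = 33.43 L/h


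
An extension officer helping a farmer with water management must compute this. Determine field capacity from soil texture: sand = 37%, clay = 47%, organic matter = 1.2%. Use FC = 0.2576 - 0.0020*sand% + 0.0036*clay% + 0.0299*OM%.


FC = 0.2576 - 0.0020*37 + 0.0036*47 + 0.0299*1.2
   = 0.2576 - 0.0740 + 0.1692 + 0.0359
   = 0.3887


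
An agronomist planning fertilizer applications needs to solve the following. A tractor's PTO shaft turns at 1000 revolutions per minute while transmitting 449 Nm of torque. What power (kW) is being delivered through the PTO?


P = 2*pi*n*T / 60000
  = 2*pi * 1000 * 449 / 60000
  = 2821150.20 / 60000
  = 47.02 kW


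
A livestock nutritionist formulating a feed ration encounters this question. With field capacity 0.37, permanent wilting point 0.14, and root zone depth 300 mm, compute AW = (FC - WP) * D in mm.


AW = (FC - WP) * D
   = (0.37 - 0.14) * 300
   = 0.23 * 300
   = 69 mm


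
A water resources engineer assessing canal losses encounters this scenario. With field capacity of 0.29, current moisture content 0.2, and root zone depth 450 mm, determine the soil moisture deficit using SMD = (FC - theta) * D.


SMD = (FC - theta) * D
    = (0.29 - 0.2) * 450
    = 0.090 * 450
    = 40.50 mm


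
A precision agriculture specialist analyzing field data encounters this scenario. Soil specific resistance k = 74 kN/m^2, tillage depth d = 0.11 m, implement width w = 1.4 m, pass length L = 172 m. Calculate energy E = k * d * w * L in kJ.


E = k * d * w * L
  = 74 * 0.11 * 1.4 * 172
  = 1960.11 kJ


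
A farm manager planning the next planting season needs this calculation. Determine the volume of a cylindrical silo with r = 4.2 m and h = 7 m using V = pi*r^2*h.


V = pi * r^2 * h
  = pi * 4.2^2 * 7
  = pi * 17.64 * 7
  = 387.92 m^3


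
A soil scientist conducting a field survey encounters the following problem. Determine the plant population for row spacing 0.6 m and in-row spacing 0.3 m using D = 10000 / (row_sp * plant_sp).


D = 10000 / (row_sp * plant_sp)
  = 10000 / (0.6 * 0.3)
  = 10000 / 0.1800
  = 55555.56 plants/ha


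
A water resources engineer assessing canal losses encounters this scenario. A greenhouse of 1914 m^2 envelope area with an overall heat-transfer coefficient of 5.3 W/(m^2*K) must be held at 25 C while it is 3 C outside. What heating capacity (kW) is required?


dT = 25 - (3) = 22 K
Q = U * A * dT
  = 5.3 * 1914 * 22
  = 223172.40 W = 223.17 kW


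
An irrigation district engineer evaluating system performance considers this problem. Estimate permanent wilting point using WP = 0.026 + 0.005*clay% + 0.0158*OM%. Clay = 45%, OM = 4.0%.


WP = 0.026 + 0.005*45 + 0.0158*4.0
   = 0.026 + 0.2250 + 0.0632
   = 0.3142


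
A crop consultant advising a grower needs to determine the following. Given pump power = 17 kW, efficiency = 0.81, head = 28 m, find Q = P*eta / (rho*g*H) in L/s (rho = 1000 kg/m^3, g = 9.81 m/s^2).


Q = (P * 1000 * eta) / (rho * g * H)
  = (17 * 1000 * 0.81) / (1000 * 9.81 * 28)
  = 13770 / 274680
  = 0.05013 m^3/s = 50.13 L/s


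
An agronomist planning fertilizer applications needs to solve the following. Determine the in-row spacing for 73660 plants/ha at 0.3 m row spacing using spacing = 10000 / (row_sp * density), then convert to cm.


spacing = 10000 / (row_sp * density)
        = 10000 / (0.3 * 73660)
        = 10000 / 22098
        = 0.45253 m = 45.25 cm


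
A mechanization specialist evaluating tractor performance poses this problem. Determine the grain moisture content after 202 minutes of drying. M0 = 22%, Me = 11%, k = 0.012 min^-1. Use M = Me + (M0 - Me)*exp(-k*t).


M = Me + (M0 - Me) * e^(-k*t)
  = 11 + (22 - 11) * e^(-0.012*202)
  = 11 + 11 * e^(-2.424)
  = 11 + 11 * 0.08857
  = 11 + 0.9742
  = 11.97%


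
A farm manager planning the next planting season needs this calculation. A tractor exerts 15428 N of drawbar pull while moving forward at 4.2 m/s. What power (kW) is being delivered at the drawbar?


P = F * v / 1000
  = 15428 * 4.2 / 1000
  = 64797.60 / 1000
  = 64.80 kW


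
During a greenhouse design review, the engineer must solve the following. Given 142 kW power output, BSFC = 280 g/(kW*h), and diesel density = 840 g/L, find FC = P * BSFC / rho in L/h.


FC = P * BSFC / rho_fuel
   = 142 * 280 / 840
   = 39760 / 840
   = 47.33 L/h


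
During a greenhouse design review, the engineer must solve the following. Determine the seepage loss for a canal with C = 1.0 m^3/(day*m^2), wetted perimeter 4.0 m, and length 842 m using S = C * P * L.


S = C * P * L
  = 1.0 * 4.0 * 842
  = 3368 m^3/day


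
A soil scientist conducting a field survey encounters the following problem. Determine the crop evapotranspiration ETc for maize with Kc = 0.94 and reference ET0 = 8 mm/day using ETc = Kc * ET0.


ETc = Kc * ET0
    = 0.94 * 8
    = 7.52 mm/day


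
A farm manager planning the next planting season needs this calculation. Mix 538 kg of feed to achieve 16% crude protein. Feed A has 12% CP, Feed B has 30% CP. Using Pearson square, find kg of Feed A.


parts_A = CP_b - target = 30 - 16 = 14
parts_B = target - CP_a = 16 - 12 = 4
total_parts = 14 + 4 = 18
Feed A = 538 * 14 / 18 = 418.44 kg
Feed B = 538 * 4 / 18 = 119.56 kg

418.44 kg


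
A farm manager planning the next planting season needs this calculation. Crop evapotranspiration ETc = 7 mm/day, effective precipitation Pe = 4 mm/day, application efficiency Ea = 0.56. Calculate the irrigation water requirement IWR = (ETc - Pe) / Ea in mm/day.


IWR = (ETc - Pe) / Ea
    = (7 - 4) / 0.56
    = 3 / 0.56
    = 5.36 mm/day


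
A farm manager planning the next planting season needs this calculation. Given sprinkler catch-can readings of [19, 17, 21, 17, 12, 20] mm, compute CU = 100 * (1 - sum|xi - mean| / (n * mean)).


xbar = 106 / 6 = 17.667
sum|xi - xbar| = 14
CU = 100 * (1 - 14 / (6 * 17.667))
   = 100 * (1 - 0.1321)
   = 86.79%


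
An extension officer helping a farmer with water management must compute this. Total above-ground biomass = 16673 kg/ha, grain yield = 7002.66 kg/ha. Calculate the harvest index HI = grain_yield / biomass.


HI = grain_yield / biomass
   = 7002.66 / 16673
   = 0.42


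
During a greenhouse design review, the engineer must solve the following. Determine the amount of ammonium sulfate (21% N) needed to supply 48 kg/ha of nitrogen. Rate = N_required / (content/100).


Rate = N_required / (N_content / 100)
     = 48 / (21 / 100)
     = 48 / 0.21
     = 228.57 kg/ha


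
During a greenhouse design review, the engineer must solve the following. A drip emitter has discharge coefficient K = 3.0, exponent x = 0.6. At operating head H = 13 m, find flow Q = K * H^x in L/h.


Q = K * H^x
  = 3.0 * 13^0.6
  = 3.0 * 4.6598
  = 13.98 L/h


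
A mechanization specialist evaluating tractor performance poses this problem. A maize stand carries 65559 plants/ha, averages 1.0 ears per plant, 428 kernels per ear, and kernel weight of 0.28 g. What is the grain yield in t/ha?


Y = density * ears * kernels * kw
  = 65559 * 1.0 * 428 * 0.28 g/ha
  = 7856590.56 g/ha
  = 7856.59 kg/ha = 7.86 t/ha


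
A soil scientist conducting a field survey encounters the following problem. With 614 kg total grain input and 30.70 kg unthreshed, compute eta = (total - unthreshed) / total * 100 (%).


eta = (total - unthreshed) / total * 100
    = (614 - 30.70) / 614 * 100
    = 583.30 / 614 * 100
    = 95%


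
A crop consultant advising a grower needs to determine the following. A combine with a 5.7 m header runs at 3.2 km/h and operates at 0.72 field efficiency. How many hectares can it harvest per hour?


C = w * v * eta_f / 10
  = 5.7 * 3.2 * 0.72 / 10
  = 13.13 / 10
  = 1.31 ha/h


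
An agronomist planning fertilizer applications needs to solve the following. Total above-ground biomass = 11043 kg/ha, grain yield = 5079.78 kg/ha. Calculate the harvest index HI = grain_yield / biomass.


HI = grain_yield / biomass
   = 5079.78 / 11043
   = 0.46


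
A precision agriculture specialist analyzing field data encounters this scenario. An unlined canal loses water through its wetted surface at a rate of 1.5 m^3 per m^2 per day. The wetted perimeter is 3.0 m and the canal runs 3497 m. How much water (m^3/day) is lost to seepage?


S = C * P * L
  = 1.5 * 3.0 * 3497
  = 15736.50 m^3/day


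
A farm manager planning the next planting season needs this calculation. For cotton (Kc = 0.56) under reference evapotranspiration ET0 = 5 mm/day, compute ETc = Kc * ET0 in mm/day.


ETc = Kc * ET0
    = 0.56 * 5
    = 2.80 mm/day


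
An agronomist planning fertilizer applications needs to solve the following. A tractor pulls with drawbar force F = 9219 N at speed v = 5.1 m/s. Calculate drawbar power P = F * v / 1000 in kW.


P = F * v / 1000
  = 9219 * 5.1 / 1000
  = 47016.90 / 1000
  = 47.02 kW


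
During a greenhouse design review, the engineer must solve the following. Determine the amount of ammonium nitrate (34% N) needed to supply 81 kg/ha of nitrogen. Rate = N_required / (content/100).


Rate = N_required / (N_content / 100)
     = 81 / (34 / 100)
     = 81 / 0.34
     = 238.24 kg/ha


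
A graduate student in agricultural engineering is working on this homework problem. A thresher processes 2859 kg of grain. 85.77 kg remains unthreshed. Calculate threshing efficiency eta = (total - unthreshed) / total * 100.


eta = (total - unthreshed) / total * 100
    = (2859 - 85.77) / 2859 * 100
    = 2773.23 / 2859 * 100
    = 97%


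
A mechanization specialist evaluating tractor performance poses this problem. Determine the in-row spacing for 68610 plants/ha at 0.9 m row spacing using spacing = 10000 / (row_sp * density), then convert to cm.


spacing = 10000 / (row_sp * density)
        = 10000 / (0.9 * 68610)
        = 10000 / 61749
        = 0.16195 m = 16.19 cm


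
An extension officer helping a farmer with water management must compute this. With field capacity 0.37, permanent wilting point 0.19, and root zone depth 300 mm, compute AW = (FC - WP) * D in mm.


AW = (FC - WP) * D
   = (0.37 - 0.19) * 300
   = 0.18 * 300
   = 54 mm


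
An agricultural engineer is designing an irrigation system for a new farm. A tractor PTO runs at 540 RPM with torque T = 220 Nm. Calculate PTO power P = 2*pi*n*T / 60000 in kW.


P = 2*pi*n*T / 60000
  = 2*pi * 540 * 220 / 60000
  = 746442.41 / 60000
  = 12.44 kW


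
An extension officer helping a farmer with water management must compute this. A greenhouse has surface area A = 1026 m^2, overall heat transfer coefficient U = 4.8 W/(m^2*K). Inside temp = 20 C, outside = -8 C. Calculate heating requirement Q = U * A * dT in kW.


dT = 20 - (-8) = 28 K
Q = U * A * dT
  = 4.8 * 1026 * 28
  = 137894.40 W = 137.89 kW


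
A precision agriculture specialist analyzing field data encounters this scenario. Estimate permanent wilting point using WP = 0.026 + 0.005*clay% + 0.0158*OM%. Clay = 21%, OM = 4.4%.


WP = 0.026 + 0.005*21 + 0.0158*4.4
   = 0.026 + 0.1050 + 0.0695
   = 0.2005


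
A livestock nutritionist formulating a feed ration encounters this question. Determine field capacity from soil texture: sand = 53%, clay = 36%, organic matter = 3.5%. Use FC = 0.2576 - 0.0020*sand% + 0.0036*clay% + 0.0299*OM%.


FC = 0.2576 - 0.0020*53 + 0.0036*36 + 0.0299*3.5
   = 0.2576 - 0.1060 + 0.1296 + 0.1047
   = 0.3859


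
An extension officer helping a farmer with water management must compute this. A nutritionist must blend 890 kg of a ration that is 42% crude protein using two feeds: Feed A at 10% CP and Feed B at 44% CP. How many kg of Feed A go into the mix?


parts_A = CP_b - target = 44 - 42 = 2
parts_B = target - CP_a = 42 - 10 = 32
total_parts = 2 + 32 = 34
Feed A = 890 * 2 / 34 = 52.35 kg
Feed B = 890 * 32 / 34 = 837.65 kg

52.35 kg


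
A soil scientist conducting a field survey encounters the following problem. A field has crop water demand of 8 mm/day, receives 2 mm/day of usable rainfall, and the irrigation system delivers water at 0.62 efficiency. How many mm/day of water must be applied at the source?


IWR = (ETc - Pe) / Ea
    = (8 - 2) / 0.62
    = 6 / 0.62
    = 9.68 mm/day


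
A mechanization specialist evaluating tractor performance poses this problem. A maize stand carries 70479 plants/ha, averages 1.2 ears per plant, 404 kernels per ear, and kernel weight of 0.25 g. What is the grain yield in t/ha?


Y = density * ears * kernels * kw
  = 70479 * 1.2 * 404 * 0.25 g/ha
  = 8542054.80 g/ha
  = 8542.05 kg/ha = 8.54 t/ha


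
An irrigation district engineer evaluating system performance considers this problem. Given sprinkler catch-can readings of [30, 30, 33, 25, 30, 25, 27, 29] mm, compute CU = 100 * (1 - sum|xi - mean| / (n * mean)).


xbar = 229 / 8 = 28.625
sum|xi - xbar| = 17.750
CU = 100 * (1 - 17.750 / (8 * 28.625))
   = 100 * (1 - 0.0775)
   = 92.25%


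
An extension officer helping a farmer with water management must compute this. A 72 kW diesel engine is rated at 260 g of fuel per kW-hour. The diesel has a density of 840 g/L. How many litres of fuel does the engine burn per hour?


FC = P * BSFC / rho_fuel
   = 72 * 260 / 840
   = 18720 / 840
   = 22.29 L/h


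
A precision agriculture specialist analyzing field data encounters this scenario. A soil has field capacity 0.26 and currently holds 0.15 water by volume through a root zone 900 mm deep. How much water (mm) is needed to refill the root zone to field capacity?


SMD = (FC - theta) * D
    = (0.26 - 0.15) * 900
    = 0.110 * 900
    = 99 mm


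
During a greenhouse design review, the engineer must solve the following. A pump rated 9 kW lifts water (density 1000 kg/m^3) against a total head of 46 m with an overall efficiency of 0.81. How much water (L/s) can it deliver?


Q = (P * 1000 * eta) / (rho * g * H)
  = (9 * 1000 * 0.81) / (1000 * 9.81 * 46)
  = 7290 / 451260
  = 0.01615 m^3/s = 16.15 L/s


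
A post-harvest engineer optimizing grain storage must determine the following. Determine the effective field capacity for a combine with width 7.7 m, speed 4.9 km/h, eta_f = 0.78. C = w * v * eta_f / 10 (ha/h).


C = w * v * eta_f / 10
  = 7.7 * 4.9 * 0.78 / 10
  = 29.43 / 10
  = 2.94 ha/h


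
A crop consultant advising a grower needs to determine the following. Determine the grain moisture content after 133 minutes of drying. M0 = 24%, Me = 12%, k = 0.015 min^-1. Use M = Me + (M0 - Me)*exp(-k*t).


M = Me + (M0 - Me) * e^(-k*t)
  = 12 + (24 - 12) * e^(-0.015*133)
  = 12 + 12 * e^(-1.995)
  = 12 + 12 * 0.13601
  = 12 + 1.6322
  = 13.63%


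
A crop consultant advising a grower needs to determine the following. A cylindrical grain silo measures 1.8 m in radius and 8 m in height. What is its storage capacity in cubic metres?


V = pi * r^2 * h
  = pi * 1.8^2 * 8
  = pi * 3.24 * 8
  = 81.43 m^3


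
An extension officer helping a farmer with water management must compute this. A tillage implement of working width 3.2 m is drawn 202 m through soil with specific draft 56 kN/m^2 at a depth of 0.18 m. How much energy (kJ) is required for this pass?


E = k * d * w * L
  = 56 * 0.18 * 3.2 * 202
  = 6515.71 kJ


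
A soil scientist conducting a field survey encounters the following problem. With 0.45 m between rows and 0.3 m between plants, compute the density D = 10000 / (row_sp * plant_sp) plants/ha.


D = 10000 / (row_sp * plant_sp)
  = 10000 / (0.45 * 0.3)
  = 10000 / 0.1350
  = 74074.07 plants/ha


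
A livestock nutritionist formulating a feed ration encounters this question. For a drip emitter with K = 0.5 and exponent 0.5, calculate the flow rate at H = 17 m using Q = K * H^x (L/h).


Q = K * H^x
  = 0.5 * 17^0.5
  = 0.5 * 4.1231
  = 2.06 L/h


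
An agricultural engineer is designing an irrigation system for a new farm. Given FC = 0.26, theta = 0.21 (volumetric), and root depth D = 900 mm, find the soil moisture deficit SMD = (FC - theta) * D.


SMD = (FC - theta) * D
    = (0.26 - 0.21) * 900
    = 0.050 * 900
    = 45 mm


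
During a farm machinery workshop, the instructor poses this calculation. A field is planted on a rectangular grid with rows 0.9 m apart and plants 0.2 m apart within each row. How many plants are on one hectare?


D = 10000 / (row_sp * plant_sp)
  = 10000 / (0.9 * 0.2)
  = 10000 / 0.1800
  = 55555.56 plants/ha


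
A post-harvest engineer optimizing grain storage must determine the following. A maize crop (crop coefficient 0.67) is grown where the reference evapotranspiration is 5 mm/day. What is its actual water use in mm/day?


ETc = Kc * ET0
    = 0.67 * 5
    = 3.35 mm/day


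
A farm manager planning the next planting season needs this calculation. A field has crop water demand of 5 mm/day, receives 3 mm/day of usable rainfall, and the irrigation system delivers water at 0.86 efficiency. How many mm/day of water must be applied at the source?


IWR = (ETc - Pe) / Ea
    = (5 - 3) / 0.86
    = 2 / 0.86
    = 2.33 mm/day


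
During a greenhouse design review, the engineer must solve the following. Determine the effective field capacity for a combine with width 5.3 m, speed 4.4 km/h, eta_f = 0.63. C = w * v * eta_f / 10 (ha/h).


C = w * v * eta_f / 10
  = 5.3 * 4.4 * 0.63 / 10
  = 14.69 / 10
  = 1.47 ha/h


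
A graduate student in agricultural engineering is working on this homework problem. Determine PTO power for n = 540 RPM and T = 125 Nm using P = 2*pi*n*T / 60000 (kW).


P = 2*pi*n*T / 60000
  = 2*pi * 540 * 125 / 60000
  = 424115.01 / 60000
  = 7.07 kW


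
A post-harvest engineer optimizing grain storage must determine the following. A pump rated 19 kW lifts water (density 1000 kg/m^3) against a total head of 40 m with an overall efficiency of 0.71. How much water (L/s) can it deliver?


Q = (P * 1000 * eta) / (rho * g * H)
  = (19 * 1000 * 0.71) / (1000 * 9.81 * 40)
  = 13490 / 392400
  = 0.03438 m^3/s = 34.38 L/s


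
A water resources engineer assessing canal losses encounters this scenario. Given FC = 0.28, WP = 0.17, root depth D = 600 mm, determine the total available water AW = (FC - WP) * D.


AW = (FC - WP) * D
   = (0.28 - 0.17) * 600
   = 0.11 * 600
   = 66 mm


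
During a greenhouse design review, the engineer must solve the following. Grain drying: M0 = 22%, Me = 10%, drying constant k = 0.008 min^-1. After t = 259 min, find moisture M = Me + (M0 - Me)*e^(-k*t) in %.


M = Me + (M0 - Me) * e^(-k*t)
  = 10 + (22 - 10) * e^(-0.008*259)
  = 10 + 12 * e^(-2.072)
  = 10 + 12 * 0.12593
  = 10 + 1.5112
  = 11.51%


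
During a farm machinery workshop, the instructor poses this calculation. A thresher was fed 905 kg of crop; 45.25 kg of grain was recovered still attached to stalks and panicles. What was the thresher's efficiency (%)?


eta = (total - unthreshed) / total * 100
    = (905 - 45.25) / 905 * 100
    = 859.75 / 905 * 100
    = 95%


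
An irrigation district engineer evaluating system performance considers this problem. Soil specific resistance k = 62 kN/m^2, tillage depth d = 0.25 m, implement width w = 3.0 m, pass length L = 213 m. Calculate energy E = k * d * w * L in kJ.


E = k * d * w * L
  = 62 * 0.25 * 3.0 * 213
  = 9904.50 kJ


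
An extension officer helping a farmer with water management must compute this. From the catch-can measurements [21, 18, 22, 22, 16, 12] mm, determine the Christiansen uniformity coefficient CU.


xbar = 111 / 6 = 18.500
sum|xi - xbar| = 19
CU = 100 * (1 - 19 / (6 * 18.500))
   = 100 * (1 - 0.1712)
   = 82.88%


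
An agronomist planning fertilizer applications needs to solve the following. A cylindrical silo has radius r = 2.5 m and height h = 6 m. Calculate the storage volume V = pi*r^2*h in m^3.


V = pi * r^2 * h
  = pi * 2.5^2 * 6
  = pi * 6.25 * 6
  = 117.81 m^3


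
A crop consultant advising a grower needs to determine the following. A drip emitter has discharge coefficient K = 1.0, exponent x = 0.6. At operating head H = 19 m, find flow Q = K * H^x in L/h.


Q = K * H^x
  = 1.0 * 19^0.6
  = 1.0 * 5.8513
  = 5.85 L/h


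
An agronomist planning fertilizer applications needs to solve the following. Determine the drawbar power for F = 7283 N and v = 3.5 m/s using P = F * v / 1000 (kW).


P = F * v / 1000
  = 7283 * 3.5 / 1000
  = 25490.50 / 1000
  = 25.49 kW


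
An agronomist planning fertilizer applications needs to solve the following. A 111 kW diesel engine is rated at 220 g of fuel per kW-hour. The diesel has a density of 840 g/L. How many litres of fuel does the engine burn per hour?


FC = P * BSFC / rho_fuel
   = 111 * 220 / 840
   = 24420 / 840
   = 29.07 L/h


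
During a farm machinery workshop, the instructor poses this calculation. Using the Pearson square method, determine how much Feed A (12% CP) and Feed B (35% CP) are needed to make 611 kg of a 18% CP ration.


parts_A = CP_b - target = 35 - 18 = 17
parts_B = target - CP_a = 18 - 12 = 6
total_parts = 17 + 6 = 23
Feed A = 611 * 17 / 23 = 451.61 kg
Feed B = 611 * 6 / 23 = 159.39 kg

451.61 kg


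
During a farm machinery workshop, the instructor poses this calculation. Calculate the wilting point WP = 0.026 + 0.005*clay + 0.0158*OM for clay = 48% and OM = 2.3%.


WP = 0.026 + 0.005*48 + 0.0158*2.3
   = 0.026 + 0.2400 + 0.0363
   = 0.3023


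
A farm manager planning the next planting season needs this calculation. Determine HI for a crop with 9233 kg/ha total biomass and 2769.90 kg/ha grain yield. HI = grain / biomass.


HI = grain_yield / biomass
   = 2769.90 / 9233
   = 0.30


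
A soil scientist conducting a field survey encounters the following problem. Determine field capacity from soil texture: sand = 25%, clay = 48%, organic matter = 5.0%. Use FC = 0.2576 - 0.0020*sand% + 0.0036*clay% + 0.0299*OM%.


FC = 0.2576 - 0.0020*25 + 0.0036*48 + 0.0299*5.0
   = 0.2576 - 0.0500 + 0.1728 + 0.1495
   = 0.5299


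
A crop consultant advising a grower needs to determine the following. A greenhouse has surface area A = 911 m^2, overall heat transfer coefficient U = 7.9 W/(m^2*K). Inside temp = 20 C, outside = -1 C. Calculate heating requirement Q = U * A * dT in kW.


dT = 20 - (-1) = 21 K
Q = U * A * dT
  = 7.9 * 911 * 21
  = 151134.90 W = 151.13 kW


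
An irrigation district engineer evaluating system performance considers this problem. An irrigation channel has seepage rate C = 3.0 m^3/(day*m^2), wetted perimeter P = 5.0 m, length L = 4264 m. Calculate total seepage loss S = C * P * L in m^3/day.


S = C * P * L
  = 3.0 * 5.0 * 4264
  = 63960 m^3/day


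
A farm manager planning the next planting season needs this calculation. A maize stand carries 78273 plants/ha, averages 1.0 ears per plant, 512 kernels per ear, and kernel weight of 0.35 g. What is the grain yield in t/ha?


Y = density * ears * kernels * kw
  = 78273 * 1.0 * 512 * 0.35 g/ha
  = 14026521.60 g/ha
  = 14026.52 kg/ha = 14.03 t/ha


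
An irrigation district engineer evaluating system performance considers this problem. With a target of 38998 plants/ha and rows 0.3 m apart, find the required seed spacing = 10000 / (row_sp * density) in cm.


spacing = 10000 / (row_sp * density)
        = 10000 / (0.3 * 38998)
        = 10000 / 11699.40
        = 0.85474 m = 85.47 cm


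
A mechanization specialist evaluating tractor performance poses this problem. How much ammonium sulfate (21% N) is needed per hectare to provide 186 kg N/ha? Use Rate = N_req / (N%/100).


Rate = N_required / (N_content / 100)
     = 186 / (21 / 100)
     = 186 / 0.21
     = 885.71 kg/ha


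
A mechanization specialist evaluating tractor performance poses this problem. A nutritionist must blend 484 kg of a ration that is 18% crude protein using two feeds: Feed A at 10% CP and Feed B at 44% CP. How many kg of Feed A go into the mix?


parts_A = CP_b - target = 44 - 18 = 26
parts_B = target - CP_a = 18 - 10 = 8
total_parts = 26 + 8 = 34
Feed A = 484 * 26 / 34 = 370.12 kg
Feed B = 484 * 8 / 34 = 113.88 kg

370.12 kg


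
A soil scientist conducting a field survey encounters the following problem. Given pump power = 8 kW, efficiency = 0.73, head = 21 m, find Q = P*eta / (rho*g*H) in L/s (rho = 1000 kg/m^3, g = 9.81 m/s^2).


Q = (P * 1000 * eta) / (rho * g * H)
  = (8 * 1000 * 0.73) / (1000 * 9.81 * 21)
  = 5840 / 206010
  = 0.02835 m^3/s = 28.35 L/s


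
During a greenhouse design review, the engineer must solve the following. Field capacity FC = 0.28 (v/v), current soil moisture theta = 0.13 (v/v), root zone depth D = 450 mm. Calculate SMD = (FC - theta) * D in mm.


SMD = (FC - theta) * D
    = (0.28 - 0.13) * 450
    = 0.150 * 450
    = 67.50 mm


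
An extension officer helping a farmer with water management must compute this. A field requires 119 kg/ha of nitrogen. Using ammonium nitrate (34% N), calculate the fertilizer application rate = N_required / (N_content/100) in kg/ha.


Rate = N_required / (N_content / 100)
     = 119 / (34 / 100)
     = 119 / 0.34
     = 350 kg/ha


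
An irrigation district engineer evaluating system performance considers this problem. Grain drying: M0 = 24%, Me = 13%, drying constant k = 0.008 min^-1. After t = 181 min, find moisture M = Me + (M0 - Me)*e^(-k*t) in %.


M = Me + (M0 - Me) * e^(-k*t)
  = 13 + (24 - 13) * e^(-0.008*181)
  = 13 + 11 * e^(-1.448)
  = 13 + 11 * 0.23504
  = 13 + 2.5854
  = 15.59%


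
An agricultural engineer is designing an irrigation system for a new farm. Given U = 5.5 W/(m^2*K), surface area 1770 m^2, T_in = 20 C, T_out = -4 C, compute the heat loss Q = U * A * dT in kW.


dT = 20 - (-4) = 24 K
Q = U * A * dT
  = 5.5 * 1770 * 24
  = 233640 W = 233.64 kW


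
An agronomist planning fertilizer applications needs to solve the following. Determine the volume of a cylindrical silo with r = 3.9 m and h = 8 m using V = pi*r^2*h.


V = pi * r^2 * h
  = pi * 3.9^2 * 8
  = pi * 15.21 * 8
  = 382.27 m^3


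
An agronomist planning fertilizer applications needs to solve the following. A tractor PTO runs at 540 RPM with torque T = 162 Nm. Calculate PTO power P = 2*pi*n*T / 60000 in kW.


P = 2*pi*n*T / 60000
  = 2*pi * 540 * 162 / 60000
  = 549653.05 / 60000
  = 9.16 kW


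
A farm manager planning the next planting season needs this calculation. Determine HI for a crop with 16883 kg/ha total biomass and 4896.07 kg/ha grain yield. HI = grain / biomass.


HI = grain_yield / biomass
   = 4896.07 / 16883
   = 0.29


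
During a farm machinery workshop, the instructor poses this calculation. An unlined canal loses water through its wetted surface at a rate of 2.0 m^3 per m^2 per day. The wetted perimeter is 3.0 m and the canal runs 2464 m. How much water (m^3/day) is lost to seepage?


S = C * P * L
  = 2.0 * 3.0 * 2464
  = 14784 m^3/day


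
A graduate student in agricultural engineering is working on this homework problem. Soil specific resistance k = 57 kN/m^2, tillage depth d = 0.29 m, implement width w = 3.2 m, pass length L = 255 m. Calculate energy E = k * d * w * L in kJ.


E = k * d * w * L
  = 57 * 0.29 * 3.2 * 255
  = 13488.48 kJ


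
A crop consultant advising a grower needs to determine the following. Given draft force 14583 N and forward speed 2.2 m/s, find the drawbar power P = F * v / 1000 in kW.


P = F * v / 1000
  = 14583 * 2.2 / 1000
  = 32082.60 / 1000
  = 32.08 kW


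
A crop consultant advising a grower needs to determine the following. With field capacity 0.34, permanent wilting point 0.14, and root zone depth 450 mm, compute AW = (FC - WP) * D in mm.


AW = (FC - WP) * D
   = (0.34 - 0.14) * 450
   = 0.20 * 450
   = 90 mm


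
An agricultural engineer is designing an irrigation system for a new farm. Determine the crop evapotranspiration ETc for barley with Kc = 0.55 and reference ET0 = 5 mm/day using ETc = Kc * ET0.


ETc = Kc * ET0
    = 0.55 * 5
    = 2.75 mm/day


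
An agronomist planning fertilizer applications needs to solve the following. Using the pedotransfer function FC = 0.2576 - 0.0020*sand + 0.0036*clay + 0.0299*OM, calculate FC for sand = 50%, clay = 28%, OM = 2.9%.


FC = 0.2576 - 0.0020*50 + 0.0036*28 + 0.0299*2.9
   = 0.2576 - 0.1000 + 0.1008 + 0.0867
   = 0.3451


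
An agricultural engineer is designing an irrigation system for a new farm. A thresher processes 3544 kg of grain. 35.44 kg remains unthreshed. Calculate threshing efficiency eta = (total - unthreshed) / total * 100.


eta = (total - unthreshed) / total * 100
    = (3544 - 35.44) / 3544 * 100
    = 3508.56 / 3544 * 100
    = 99%


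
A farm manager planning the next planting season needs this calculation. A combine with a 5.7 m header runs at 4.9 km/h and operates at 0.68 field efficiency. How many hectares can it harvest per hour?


C = w * v * eta_f / 10
  = 5.7 * 4.9 * 0.68 / 10
  = 18.99 / 10
  = 1.90 ha/h


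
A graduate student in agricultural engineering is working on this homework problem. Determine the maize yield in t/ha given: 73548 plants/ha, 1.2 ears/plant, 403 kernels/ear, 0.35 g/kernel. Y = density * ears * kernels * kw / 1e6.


Y = density * ears * kernels * kw
  = 73548 * 1.2 * 403 * 0.35 g/ha
  = 12448734.48 g/ha
  = 12448.73 kg/ha = 12.45 t/ha


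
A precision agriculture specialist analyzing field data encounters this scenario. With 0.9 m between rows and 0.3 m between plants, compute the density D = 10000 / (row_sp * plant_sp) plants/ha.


D = 10000 / (row_sp * plant_sp)
  = 10000 / (0.9 * 0.3)
  = 10000 / 0.2700
  = 37037.04 plants/ha


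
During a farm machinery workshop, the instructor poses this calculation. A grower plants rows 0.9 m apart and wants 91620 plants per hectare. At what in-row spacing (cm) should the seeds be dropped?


spacing = 10000 / (row_sp * density)
        = 10000 / (0.9 * 91620)
        = 10000 / 82458
        = 0.12127 m = 12.13 cm


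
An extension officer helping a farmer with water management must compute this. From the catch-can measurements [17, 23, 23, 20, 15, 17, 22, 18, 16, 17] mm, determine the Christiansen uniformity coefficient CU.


xbar = 188 / 10 = 18.800
sum|xi - xbar| = 25.600
CU = 100 * (1 - 25.600 / (10 * 18.800))
   = 100 * (1 - 0.1362)
   = 86.38%


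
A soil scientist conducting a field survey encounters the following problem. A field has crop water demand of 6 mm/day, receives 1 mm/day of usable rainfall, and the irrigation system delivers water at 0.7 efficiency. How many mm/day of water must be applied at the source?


IWR = (ETc - Pe) / Ea
    = (6 - 1) / 0.7
    = 5 / 0.7
    = 7.14 mm/day


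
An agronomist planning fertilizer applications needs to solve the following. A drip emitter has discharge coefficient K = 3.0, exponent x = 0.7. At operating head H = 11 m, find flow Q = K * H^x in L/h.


Q = K * H^x
  = 3.0 * 11^0.7
  = 3.0 * 5.3577
  = 16.07 L/h


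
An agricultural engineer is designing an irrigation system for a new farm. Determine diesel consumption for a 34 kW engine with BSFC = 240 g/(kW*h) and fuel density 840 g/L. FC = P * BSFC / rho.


FC = P * BSFC / rho_fuel
   = 34 * 240 / 840
   = 8160 / 840
   = 9.71 L/h


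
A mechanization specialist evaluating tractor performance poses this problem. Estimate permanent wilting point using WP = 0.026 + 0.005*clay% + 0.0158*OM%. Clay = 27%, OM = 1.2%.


WP = 0.026 + 0.005*27 + 0.0158*1.2
   = 0.026 + 0.1350 + 0.0190
   = 0.1800


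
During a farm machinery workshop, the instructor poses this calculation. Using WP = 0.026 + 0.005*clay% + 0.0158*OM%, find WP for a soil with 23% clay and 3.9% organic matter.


WP = 0.026 + 0.005*23 + 0.0158*3.9
   = 0.026 + 0.1150 + 0.0616
   = 0.2026


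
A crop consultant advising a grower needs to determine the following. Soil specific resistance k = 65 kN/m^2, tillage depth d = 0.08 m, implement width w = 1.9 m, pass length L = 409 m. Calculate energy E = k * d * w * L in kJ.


E = k * d * w * L
  = 65 * 0.08 * 1.9 * 409
  = 4040.92 kJ


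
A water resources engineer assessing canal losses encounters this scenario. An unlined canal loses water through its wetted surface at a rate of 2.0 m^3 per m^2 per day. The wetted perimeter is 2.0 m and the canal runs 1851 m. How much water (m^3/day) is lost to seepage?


S = C * P * L
  = 2.0 * 2.0 * 1851
  = 7404 m^3/day


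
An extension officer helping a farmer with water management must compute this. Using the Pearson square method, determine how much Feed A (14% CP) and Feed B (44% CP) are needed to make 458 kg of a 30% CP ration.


parts_A = CP_b - target = 44 - 30 = 14
parts_B = target - CP_a = 30 - 14 = 16
total_parts = 14 + 16 = 30
Feed A = 458 * 14 / 30 = 213.73 kg
Feed B = 458 * 16 / 30 = 244.27 kg

213.73 kg


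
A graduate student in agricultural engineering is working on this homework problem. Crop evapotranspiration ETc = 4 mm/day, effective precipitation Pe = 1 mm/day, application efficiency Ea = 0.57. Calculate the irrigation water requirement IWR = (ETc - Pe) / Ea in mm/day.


IWR = (ETc - Pe) / Ea
    = (4 - 1) / 0.57
    = 3 / 0.57
    = 5.26 mm/day


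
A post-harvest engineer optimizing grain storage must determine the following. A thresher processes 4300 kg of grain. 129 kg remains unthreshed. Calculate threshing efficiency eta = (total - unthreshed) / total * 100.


eta = (total - unthreshed) / total * 100
    = (4300 - 129) / 4300 * 100
    = 4171 / 4300 * 100
    = 97%


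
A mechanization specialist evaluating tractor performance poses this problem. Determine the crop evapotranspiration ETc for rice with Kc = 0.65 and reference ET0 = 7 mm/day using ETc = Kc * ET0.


ETc = Kc * ET0
    = 0.65 * 7
    = 4.55 mm/day


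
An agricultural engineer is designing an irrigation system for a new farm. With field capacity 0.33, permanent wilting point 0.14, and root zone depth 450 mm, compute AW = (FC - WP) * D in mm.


AW = (FC - WP) * D
   = (0.33 - 0.14) * 450
   = 0.19 * 450
   = 85.50 mm


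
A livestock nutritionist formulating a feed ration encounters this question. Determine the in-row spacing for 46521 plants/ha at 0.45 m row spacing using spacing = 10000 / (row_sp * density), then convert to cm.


spacing = 10000 / (row_sp * density)
        = 10000 / (0.45 * 46521)
        = 10000 / 20934.45
        = 0.47768 m = 47.77 cm


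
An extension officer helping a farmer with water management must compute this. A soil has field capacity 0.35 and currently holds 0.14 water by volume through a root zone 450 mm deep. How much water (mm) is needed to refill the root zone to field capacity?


SMD = (FC - theta) * D
    = (0.35 - 0.14) * 450
    = 0.210 * 450
    = 94.50 mm


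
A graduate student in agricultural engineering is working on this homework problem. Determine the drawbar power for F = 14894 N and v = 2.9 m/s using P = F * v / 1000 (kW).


P = F * v / 1000
  = 14894 * 2.9 / 1000
  = 43192.60 / 1000
  = 43.19 kW


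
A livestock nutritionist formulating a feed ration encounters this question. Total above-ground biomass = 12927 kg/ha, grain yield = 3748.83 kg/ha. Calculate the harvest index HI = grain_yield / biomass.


HI = grain_yield / biomass
   = 3748.83 / 12927
   = 0.29
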